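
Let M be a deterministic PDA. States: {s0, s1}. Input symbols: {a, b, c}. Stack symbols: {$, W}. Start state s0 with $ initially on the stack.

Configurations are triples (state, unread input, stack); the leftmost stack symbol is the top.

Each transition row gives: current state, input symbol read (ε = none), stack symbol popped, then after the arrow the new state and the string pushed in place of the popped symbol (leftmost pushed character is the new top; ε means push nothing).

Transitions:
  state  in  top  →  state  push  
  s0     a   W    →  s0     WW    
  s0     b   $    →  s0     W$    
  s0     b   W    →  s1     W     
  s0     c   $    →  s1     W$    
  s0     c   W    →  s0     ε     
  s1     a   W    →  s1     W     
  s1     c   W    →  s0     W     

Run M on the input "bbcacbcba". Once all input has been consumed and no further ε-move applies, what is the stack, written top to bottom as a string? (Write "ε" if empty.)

W$

(s0, bbcacbcba, $)
  read b, top $: go to s0, push W$ → (s0, bcacbcba, W$)
  read b, top W: go to s1, push W → (s1, cacbcba, W$)
  read c, top W: go to s0, push W → (s0, acbcba, W$)
  read a, top W: go to s0, push WW → (s0, cbcba, WW$)
  read c, top W: go to s0, push ε → (s0, bcba, W$)
  read b, top W: go to s1, push W → (s1, cba, W$)
  read c, top W: go to s0, push W → (s0, ba, W$)
  read b, top W: go to s1, push W → (s1, a, W$)
  read a, top W: go to s1, push W → (s1, ε, W$)
All input consumed in state s1 with stack W$.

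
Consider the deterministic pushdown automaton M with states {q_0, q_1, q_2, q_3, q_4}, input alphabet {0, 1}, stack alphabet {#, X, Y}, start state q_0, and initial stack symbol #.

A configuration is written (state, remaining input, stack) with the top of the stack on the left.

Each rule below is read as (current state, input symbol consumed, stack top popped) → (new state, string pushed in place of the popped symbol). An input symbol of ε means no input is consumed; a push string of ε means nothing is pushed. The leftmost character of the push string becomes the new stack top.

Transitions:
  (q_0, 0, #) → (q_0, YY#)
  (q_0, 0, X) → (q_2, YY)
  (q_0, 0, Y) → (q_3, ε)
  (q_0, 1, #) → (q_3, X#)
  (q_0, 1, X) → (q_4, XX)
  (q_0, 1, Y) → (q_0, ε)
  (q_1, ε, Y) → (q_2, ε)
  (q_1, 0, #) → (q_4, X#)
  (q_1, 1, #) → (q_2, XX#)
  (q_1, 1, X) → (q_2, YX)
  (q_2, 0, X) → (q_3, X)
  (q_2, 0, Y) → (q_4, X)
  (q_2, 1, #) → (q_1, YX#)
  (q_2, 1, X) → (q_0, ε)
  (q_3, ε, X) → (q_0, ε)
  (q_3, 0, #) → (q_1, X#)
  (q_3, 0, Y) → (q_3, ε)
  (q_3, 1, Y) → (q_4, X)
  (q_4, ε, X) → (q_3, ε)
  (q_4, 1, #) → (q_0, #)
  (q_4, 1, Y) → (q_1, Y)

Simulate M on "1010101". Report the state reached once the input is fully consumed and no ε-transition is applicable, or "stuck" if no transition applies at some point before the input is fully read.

stuck

(q_0, 1010101, #) ⊢ (q_3, 010101, X#) ⊢ (q_0, 010101, #) ⊢ (q_0, 10101, YY#) ⊢ (q_0, 0101, Y#) ⊢ (q_3, 101, #)
No transition for (q_3, 1, top #); M blocks with input 101 remaining.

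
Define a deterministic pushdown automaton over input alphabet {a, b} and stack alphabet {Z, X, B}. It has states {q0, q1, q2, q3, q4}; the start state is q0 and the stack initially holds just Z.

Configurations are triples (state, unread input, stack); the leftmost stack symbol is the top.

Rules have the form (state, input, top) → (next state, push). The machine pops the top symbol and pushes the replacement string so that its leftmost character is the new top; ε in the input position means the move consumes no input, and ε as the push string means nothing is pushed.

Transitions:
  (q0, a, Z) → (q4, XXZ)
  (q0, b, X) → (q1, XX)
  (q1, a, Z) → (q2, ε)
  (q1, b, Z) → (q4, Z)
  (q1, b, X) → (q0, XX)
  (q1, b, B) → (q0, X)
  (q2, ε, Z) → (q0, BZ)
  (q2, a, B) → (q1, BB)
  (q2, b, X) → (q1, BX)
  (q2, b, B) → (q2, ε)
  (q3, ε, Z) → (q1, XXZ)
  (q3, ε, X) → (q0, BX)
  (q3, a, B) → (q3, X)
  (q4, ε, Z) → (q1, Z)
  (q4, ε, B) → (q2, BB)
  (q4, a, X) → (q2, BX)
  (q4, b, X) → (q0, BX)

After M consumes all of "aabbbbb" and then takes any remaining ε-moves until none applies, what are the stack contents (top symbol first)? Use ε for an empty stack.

XXXXXZ

(q0, aabbbbb, Z)
  read a, top Z: go to q4, push XXZ → (q4, abbbbb, XXZ)
  read a, top X: go to q2, push BX → (q2, bbbbb, BXXZ)
  read b, top B: go to q2, push ε → (q2, bbbb, XXZ)
  read b, top X: go to q1, push BX → (q1, bbb, BXXZ)
  read b, top B: go to q0, push X → (q0, bb, XXXZ)
  read b, top X: go to q1, push XX → (q1, b, XXXXZ)
  read b, top X: go to q0, push XX → (q0, ε, XXXXXZ)
All input consumed in state q0 with stack XXXXXZ.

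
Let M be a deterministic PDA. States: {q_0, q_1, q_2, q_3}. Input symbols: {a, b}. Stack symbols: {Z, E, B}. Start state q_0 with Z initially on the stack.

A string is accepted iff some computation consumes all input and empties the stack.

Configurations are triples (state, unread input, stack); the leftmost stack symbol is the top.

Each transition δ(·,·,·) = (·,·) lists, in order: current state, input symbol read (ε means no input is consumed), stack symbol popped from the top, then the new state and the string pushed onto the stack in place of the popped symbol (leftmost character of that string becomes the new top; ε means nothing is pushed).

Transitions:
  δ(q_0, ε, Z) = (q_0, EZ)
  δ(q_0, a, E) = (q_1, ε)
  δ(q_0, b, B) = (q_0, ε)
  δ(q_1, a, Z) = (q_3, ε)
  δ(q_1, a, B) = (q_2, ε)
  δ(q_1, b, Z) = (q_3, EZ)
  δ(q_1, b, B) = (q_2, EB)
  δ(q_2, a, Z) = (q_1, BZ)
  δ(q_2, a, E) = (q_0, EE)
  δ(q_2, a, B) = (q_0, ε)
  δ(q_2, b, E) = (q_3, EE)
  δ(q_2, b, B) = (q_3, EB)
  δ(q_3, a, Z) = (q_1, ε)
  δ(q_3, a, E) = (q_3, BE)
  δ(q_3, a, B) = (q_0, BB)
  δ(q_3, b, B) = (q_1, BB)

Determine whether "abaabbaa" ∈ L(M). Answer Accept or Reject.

(q_0, abaabbaa, Z)
  ε-move, top Z: go to q_0, push EZ → (q_0, abaabbaa, EZ)
  read a, top E: go to q_1, push ε → (q_1, baabbaa, Z)
  read b, top Z: go to q_3, push EZ → (q_3, aabbaa, EZ)
  read a, top E: go to q_3, push BE → (q_3, abbaa, BEZ)
  read a, top B: go to q_0, push BB → (q_0, bbaa, BBEZ)
  read b, top B: go to q_0, push ε → (q_0, baa, BEZ)
  read b, top B: go to q_0, push ε → (q_0, aa, EZ)
  read a, top E: go to q_1, push ε → (q_1, a, Z)
  read a, top Z: go to q_3, push ε → (q_3, ε, ε)
All input consumed and the stack is empty.

Accept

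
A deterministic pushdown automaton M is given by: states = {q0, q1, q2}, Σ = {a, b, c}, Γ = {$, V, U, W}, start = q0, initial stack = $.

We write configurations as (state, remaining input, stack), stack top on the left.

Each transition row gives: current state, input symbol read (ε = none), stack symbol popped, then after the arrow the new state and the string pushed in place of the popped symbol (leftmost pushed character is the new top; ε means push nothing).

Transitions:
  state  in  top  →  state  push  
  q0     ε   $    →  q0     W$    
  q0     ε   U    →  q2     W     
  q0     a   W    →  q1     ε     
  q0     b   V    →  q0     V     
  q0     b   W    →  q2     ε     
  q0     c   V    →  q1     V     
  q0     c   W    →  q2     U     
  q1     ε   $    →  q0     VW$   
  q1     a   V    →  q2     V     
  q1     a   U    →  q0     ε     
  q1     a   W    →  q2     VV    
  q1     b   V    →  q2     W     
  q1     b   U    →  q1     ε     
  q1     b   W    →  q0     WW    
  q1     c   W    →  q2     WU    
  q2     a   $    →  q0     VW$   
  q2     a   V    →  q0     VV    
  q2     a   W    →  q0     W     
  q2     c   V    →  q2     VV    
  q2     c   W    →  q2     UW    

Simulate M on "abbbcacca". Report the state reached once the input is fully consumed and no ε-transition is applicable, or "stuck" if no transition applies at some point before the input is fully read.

q0

(q0, abbbcacca, $) ⊢ (q0, abbbcacca, W$) ⊢ (q1, bbbcacca, $) ⊢ (q0, bbbcacca, VW$) ⊢ (q0, bbcacca, VW$) ⊢ (q0, bcacca, VW$) ⊢ (q0, cacca, VW$) ⊢ (q1, acca, VW$) ⊢ (q2, cca, VW$) ⊢ (q2, ca, VVW$) ⊢ (q2, a, VVVW$) ⊢ (q0, ε, VVVVW$)
All input consumed; M is in state q0.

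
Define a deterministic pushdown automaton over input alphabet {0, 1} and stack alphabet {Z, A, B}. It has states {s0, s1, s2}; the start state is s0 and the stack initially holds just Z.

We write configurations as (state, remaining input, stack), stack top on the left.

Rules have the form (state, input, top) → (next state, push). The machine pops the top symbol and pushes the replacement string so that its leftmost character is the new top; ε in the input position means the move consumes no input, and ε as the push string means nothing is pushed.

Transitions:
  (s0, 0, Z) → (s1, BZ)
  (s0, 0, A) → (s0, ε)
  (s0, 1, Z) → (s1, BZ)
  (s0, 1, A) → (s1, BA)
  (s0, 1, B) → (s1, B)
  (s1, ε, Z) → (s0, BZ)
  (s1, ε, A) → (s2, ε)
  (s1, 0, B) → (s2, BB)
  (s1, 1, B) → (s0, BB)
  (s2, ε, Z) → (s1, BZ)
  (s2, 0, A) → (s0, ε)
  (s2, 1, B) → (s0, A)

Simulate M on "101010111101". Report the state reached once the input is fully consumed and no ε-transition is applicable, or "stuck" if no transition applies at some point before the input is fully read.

s0

(s0, 101010111101, Z)
  read 1, top Z: go to s1, push BZ → (s1, 01010111101, BZ)
  read 0, top B: go to s2, push BB → (s2, 1010111101, BBZ)
  read 1, top B: go to s0, push A → (s0, 010111101, ABZ)
  read 0, top A: go to s0, push ε → (s0, 10111101, BZ)
  read 1, top B: go to s1, push B → (s1, 0111101, BZ)
  read 0, top B: go to s2, push BB → (s2, 111101, BBZ)
  read 1, top B: go to s0, push A → (s0, 11101, ABZ)
  read 1, top A: go to s1, push BA → (s1, 1101, BABZ)
  read 1, top B: go to s0, push BB → (s0, 101, BBABZ)
  read 1, top B: go to s1, push B → (s1, 01, BBABZ)
  read 0, top B: go to s2, push BB → (s2, 1, BBBABZ)
  read 1, top B: go to s0, push A → (s0, ε, ABBABZ)
All input consumed; M is in state s0.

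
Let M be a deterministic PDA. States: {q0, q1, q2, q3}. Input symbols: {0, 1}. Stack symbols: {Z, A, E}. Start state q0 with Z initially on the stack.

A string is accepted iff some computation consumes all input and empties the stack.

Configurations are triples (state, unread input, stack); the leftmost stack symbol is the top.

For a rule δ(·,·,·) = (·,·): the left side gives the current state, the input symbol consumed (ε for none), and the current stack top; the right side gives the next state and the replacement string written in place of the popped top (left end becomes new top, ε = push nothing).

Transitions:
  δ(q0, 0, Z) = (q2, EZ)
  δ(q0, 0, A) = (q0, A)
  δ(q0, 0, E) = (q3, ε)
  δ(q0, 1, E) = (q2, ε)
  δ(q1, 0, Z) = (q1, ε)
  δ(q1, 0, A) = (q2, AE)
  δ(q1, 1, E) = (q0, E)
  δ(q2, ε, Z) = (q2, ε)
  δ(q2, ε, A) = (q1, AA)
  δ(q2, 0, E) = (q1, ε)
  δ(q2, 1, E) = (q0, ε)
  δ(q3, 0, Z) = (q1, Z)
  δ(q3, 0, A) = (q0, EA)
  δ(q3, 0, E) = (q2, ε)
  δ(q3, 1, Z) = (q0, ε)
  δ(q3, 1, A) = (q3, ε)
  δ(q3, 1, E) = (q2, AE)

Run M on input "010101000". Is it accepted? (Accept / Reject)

Accept

(q0, 010101000, Z)
  read 0, top Z: go to q2, push EZ → (q2, 10101000, EZ)
  read 1, top E: go to q0, push ε → (q0, 0101000, Z)
  read 0, top Z: go to q2, push EZ → (q2, 101000, EZ)
  read 1, top E: go to q0, push ε → (q0, 01000, Z)
  read 0, top Z: go to q2, push EZ → (q2, 1000, EZ)
  read 1, top E: go to q0, push ε → (q0, 000, Z)
  read 0, top Z: go to q2, push EZ → (q2, 00, EZ)
  read 0, top E: go to q1, push ε → (q1, 0, Z)
  read 0, top Z: go to q1, push ε → (q1, ε, ε)
All input consumed and the stack is empty.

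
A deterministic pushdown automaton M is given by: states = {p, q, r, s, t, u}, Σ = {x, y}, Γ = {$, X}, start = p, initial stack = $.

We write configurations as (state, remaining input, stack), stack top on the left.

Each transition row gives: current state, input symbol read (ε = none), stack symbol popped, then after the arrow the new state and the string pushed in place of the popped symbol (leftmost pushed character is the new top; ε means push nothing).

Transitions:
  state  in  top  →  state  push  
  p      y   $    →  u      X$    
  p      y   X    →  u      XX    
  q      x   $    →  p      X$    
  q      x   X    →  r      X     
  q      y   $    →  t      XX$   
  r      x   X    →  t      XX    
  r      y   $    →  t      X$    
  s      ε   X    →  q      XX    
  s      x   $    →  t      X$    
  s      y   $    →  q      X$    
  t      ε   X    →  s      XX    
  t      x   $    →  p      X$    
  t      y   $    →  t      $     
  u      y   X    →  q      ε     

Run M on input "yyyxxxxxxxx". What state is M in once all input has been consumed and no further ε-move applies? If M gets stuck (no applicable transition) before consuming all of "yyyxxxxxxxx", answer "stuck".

(p, yyyxxxxxxxx, $) ⊢ (u, yyxxxxxxxx, X$) ⊢ (q, yxxxxxxxx, $) ⊢ (t, xxxxxxxx, XX$) ⊢ (s, xxxxxxxx, XXX$) ⊢ (q, xxxxxxxx, XXXX$) ⊢ (r, xxxxxxx, XXXX$) ⊢ (t, xxxxxx, XXXXX$) ⊢ (s, xxxxxx, XXXXXX$) ⊢ (q, xxxxxx, XXXXXXX$) ⊢ (r, xxxxx, XXXXXXX$) ⊢ (t, xxxx, XXXXXXXX$) ⊢ (s, xxxx, XXXXXXXXX$) ⊢ (q, xxxx, XXXXXXXXXX$) ⊢ (r, xxx, XXXXXXXXXX$) ⊢ (t, xx, XXXXXXXXXXX$) ⊢ (s, xx, XXXXXXXXXXXX$) ⊢ (q, xx, XXXXXXXXXXXXX$) ⊢ (r, x, XXXXXXXXXXXXX$) ⊢ (t, ε, XXXXXXXXXXXXXX$) ⊢ (s, ε, XXXXXXXXXXXXXXX$) ⊢ (q, ε, XXXXXXXXXXXXXXXX$)
All input consumed; M is in state q.

q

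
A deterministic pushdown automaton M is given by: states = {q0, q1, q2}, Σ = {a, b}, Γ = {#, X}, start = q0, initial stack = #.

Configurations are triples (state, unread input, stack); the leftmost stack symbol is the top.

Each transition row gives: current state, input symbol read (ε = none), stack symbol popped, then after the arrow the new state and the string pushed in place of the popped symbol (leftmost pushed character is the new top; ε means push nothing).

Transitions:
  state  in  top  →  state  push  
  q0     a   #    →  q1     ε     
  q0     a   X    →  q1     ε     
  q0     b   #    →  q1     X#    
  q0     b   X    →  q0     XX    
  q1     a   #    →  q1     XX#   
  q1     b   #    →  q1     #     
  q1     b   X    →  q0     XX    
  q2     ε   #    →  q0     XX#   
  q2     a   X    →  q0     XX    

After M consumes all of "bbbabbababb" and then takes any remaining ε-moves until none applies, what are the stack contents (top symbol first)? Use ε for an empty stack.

(q0, bbbabbababb, #)
  read b, top #: go to q1, push X# → (q1, bbabbababb, X#)
  read b, top X: go to q0, push XX → (q0, babbababb, XX#)
  read b, top X: go to q0, push XX → (q0, abbababb, XXX#)
  read a, top X: go to q1, push ε → (q1, bbababb, XX#)
  read b, top X: go to q0, push XX → (q0, bababb, XXX#)
  read b, top X: go to q0, push XX → (q0, ababb, XXXX#)
  read a, top X: go to q1, push ε → (q1, babb, XXX#)
  read b, top X: go to q0, push XX → (q0, abb, XXXX#)
  read a, top X: go to q1, push ε → (q1, bb, XXX#)
  read b, top X: go to q0, push XX → (q0, b, XXXX#)
  read b, top X: go to q0, push XX → (q0, ε, XXXXX#)
All input consumed in state q0 with stack XXXXX#.

XXXXX#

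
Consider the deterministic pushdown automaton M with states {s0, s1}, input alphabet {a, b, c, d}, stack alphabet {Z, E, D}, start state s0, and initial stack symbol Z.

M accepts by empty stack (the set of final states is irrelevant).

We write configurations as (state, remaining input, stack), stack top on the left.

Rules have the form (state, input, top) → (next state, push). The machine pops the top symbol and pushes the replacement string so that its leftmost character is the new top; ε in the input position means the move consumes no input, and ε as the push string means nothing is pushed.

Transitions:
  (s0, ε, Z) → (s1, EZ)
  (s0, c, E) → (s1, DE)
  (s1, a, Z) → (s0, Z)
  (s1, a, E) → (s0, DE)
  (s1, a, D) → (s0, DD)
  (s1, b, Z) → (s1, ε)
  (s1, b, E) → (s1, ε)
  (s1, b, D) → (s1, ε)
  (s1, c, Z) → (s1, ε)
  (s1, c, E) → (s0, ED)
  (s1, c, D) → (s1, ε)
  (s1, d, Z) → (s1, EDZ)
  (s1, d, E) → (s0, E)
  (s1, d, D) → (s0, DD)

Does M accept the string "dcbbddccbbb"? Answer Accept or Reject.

(s0, dcbbddccbbb, Z)
  ε-move, top Z: go to s1, push EZ → (s1, dcbbddccbbb, EZ)
  read d, top E: go to s0, push E → (s0, cbbddccbbb, EZ)
  read c, top E: go to s1, push DE → (s1, bbddccbbb, DEZ)
  read b, top D: go to s1, push ε → (s1, bddccbbb, EZ)
  read b, top E: go to s1, push ε → (s1, ddccbbb, Z)
  read d, top Z: go to s1, push EDZ → (s1, dccbbb, EDZ)
  read d, top E: go to s0, push E → (s0, ccbbb, EDZ)
  read c, top E: go to s1, push DE → (s1, cbbb, DEDZ)
  read c, top D: go to s1, push ε → (s1, bbb, EDZ)
  read b, top E: go to s1, push ε → (s1, bb, DZ)
  read b, top D: go to s1, push ε → (s1, b, Z)
  read b, top Z: go to s1, push ε → (s1, ε, ε)
All input consumed and the stack is empty.

Accept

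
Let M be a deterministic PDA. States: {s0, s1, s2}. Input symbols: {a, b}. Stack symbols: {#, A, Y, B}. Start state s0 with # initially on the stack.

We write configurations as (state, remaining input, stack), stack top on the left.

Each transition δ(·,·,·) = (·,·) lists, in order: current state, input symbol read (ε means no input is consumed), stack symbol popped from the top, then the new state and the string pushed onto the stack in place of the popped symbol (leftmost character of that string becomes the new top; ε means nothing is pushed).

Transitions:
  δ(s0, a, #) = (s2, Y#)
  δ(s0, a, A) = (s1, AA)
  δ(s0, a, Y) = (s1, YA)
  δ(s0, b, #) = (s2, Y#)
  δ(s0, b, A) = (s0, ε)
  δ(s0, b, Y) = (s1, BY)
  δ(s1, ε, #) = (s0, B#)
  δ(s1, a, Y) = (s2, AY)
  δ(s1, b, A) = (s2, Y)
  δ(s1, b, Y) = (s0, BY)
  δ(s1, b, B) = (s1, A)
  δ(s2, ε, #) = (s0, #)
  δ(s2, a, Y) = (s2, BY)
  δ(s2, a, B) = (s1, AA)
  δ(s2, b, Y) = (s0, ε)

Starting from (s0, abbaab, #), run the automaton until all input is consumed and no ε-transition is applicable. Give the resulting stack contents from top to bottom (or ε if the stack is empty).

YAY#

(s0, abbaab, #)
  read a, top #: go to s2, push Y# → (s2, bbaab, Y#)
  read b, top Y: go to s0, push ε → (s0, baab, #)
  read b, top #: go to s2, push Y# → (s2, aab, Y#)
  read a, top Y: go to s2, push BY → (s2, ab, BY#)
  read a, top B: go to s1, push AA → (s1, b, AAY#)
  read b, top A: go to s2, push Y → (s2, ε, YAY#)
All input consumed in state s2 with stack YAY#.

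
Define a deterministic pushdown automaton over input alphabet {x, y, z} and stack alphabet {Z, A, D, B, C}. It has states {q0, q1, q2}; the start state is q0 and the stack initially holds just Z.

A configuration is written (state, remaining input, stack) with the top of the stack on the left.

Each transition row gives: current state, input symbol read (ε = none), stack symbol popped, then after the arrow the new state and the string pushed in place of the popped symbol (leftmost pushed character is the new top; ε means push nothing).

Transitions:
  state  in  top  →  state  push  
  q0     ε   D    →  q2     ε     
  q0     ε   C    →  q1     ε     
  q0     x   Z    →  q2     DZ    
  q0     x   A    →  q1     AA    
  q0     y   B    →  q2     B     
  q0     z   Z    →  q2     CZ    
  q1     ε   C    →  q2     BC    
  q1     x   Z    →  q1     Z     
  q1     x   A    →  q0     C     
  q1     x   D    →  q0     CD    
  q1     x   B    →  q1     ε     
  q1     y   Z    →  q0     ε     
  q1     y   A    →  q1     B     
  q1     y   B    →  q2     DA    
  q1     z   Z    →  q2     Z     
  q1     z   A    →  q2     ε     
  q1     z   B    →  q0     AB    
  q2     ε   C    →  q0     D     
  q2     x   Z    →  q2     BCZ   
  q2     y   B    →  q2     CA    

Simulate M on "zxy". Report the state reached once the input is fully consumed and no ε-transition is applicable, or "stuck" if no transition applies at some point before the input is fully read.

(q0, zxy, Z) ⊢ (q2, xy, CZ) ⊢ (q0, xy, DZ) ⊢ (q2, xy, Z) ⊢ (q2, y, BCZ) ⊢ (q2, ε, CACZ) ⊢ (q0, ε, DACZ) ⊢ (q2, ε, ACZ)
All input consumed; M is in state q2.

q2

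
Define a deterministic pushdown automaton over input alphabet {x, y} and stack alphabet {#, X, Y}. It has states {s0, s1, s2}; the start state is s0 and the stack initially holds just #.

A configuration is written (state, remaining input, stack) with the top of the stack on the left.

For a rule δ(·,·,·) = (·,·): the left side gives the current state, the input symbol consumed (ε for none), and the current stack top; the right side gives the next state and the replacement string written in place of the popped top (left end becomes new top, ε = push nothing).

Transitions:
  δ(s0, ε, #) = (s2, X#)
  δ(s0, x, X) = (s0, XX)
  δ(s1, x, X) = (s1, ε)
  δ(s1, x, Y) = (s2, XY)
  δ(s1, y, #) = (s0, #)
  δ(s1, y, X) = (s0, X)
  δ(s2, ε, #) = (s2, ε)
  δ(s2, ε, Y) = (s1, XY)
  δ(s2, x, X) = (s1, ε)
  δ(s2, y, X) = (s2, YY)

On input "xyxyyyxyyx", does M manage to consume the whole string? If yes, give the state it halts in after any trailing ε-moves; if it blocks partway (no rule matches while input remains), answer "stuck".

stuck

(s0, xyxyyyxyyx, #)
  ε-move, top #: go to s2, push X# → (s2, xyxyyyxyyx, X#)
  read x, top X: go to s1, push ε → (s1, yxyyyxyyx, #)
  read y, top #: go to s0, push # → (s0, xyyyxyyx, #)
  ε-move, top #: go to s2, push X# → (s2, xyyyxyyx, X#)
  read x, top X: go to s1, push ε → (s1, yyyxyyx, #)
  read y, top #: go to s0, push # → (s0, yyxyyx, #)
  ε-move, top #: go to s2, push X# → (s2, yyxyyx, X#)
  read y, top X: go to s2, push YY → (s2, yxyyx, YY#)
  ε-move, top Y: go to s1, push XY → (s1, yxyyx, XYY#)
  read y, top X: go to s0, push X → (s0, xyyx, XYY#)
  read x, top X: go to s0, push XX → (s0, yyx, XXYY#)
No transition for (s0, y, top X); M blocks with input yyx remaining.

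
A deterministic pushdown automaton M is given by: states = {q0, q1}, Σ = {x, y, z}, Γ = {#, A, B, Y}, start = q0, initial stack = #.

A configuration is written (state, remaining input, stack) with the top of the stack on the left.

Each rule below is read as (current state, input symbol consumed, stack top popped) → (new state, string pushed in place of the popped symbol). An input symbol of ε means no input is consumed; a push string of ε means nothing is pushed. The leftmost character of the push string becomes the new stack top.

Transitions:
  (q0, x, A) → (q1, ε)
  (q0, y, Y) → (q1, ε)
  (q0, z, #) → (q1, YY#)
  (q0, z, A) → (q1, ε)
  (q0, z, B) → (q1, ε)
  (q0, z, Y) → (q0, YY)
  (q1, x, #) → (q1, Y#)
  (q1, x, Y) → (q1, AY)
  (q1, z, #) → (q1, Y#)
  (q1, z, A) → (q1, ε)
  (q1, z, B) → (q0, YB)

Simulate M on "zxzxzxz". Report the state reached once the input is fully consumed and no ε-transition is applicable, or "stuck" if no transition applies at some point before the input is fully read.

(q0, zxzxzxz, #)
  read z, top #: go to q1, push YY# → (q1, xzxzxz, YY#)
  read x, top Y: go to q1, push AY → (q1, zxzxz, AYY#)
  read z, top A: go to q1, push ε → (q1, xzxz, YY#)
  read x, top Y: go to q1, push AY → (q1, zxz, AYY#)
  read z, top A: go to q1, push ε → (q1, xz, YY#)
  read x, top Y: go to q1, push AY → (q1, z, AYY#)
  read z, top A: go to q1, push ε → (q1, ε, YY#)
All input consumed; M is in state q1.

q1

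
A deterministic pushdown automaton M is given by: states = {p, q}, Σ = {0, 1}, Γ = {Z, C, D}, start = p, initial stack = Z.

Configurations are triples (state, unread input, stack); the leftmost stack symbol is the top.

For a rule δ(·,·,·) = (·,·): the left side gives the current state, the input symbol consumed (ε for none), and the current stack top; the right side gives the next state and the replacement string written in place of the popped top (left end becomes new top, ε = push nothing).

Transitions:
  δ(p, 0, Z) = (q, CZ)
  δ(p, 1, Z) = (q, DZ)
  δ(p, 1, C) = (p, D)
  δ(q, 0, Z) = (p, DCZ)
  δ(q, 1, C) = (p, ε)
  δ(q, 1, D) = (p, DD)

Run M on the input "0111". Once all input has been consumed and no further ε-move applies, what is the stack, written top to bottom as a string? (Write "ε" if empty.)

DDZ

(p, 0111, Z) ⊢ (q, 111, CZ) ⊢ (p, 11, Z) ⊢ (q, 1, DZ) ⊢ (p, ε, DDZ)
All input consumed in state p with stack DDZ.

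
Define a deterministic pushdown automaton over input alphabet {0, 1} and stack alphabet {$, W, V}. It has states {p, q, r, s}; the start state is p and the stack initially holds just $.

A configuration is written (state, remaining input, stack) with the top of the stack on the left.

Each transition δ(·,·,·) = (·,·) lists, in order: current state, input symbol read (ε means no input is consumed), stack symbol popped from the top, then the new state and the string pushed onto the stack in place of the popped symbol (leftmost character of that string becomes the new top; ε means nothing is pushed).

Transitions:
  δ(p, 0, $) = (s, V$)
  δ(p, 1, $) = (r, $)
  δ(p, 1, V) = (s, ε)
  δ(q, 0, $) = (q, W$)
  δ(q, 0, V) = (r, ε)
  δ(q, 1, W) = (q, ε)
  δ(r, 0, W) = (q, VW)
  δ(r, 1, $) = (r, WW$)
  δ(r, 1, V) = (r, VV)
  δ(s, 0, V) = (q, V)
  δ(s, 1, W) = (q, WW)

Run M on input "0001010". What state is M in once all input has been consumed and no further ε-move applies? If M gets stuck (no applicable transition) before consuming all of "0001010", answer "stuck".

stuck

(p, 0001010, $)
  read 0, top $: go to s, push V$ → (s, 001010, V$)
  read 0, top V: go to q, push V → (q, 01010, V$)
  read 0, top V: go to r, push ε → (r, 1010, $)
  read 1, top $: go to r, push WW$ → (r, 010, WW$)
  read 0, top W: go to q, push VW → (q, 10, VWW$)
No transition for (q, 1, top V); M blocks with input 10 remaining.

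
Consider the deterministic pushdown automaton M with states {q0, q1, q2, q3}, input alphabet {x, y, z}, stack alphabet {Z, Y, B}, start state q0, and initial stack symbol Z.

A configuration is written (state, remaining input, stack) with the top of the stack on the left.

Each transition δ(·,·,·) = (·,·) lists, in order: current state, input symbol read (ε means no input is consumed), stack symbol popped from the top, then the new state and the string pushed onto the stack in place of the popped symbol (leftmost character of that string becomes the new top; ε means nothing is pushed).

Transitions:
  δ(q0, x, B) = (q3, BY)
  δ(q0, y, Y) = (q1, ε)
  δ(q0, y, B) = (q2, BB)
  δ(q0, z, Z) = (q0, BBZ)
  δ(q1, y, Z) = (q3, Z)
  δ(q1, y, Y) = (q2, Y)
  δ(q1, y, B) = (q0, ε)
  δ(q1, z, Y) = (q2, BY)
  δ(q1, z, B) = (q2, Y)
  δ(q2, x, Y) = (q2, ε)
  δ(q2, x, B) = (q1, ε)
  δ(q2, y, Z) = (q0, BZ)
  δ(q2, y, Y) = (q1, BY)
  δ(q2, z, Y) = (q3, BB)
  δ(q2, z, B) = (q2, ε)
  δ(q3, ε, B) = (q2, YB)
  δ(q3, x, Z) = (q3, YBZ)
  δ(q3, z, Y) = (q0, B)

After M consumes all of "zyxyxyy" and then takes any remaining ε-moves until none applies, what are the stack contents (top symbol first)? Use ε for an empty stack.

(q0, zyxyxyy, Z)
  read z, top Z: go to q0, push BBZ → (q0, yxyxyy, BBZ)
  read y, top B: go to q2, push BB → (q2, xyxyy, BBBZ)
  read x, top B: go to q1, push ε → (q1, yxyy, BBZ)
  read y, top B: go to q0, push ε → (q0, xyy, BZ)
  read x, top B: go to q3, push BY → (q3, yy, BYZ)
  ε-move, top B: go to q2, push YB → (q2, yy, YBYZ)
  read y, top Y: go to q1, push BY → (q1, y, BYBYZ)
  read y, top B: go to q0, push ε → (q0, ε, YBYZ)
All input consumed in state q0 with stack YBYZ.

YBYZ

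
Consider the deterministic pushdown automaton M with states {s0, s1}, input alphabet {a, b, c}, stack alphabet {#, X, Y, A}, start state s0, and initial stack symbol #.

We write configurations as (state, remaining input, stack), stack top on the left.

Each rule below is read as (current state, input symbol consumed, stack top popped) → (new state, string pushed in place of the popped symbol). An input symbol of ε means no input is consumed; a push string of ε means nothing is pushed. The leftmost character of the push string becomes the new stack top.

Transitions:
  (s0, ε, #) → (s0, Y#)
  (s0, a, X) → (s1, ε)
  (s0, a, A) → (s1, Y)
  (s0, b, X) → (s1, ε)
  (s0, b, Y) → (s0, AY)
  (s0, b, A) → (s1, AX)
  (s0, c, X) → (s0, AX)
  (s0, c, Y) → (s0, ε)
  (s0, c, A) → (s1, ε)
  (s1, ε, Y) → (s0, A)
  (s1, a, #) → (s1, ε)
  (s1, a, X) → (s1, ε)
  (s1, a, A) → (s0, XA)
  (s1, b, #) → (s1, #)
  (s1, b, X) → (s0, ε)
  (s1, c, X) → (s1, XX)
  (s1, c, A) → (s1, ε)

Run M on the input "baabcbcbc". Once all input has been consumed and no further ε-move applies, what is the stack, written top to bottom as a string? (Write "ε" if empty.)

(s0, baabcbcbc, #)
  ε-move, top #: go to s0, push Y# → (s0, baabcbcbc, Y#)
  read b, top Y: go to s0, push AY → (s0, aabcbcbc, AY#)
  read a, top A: go to s1, push Y → (s1, abcbcbc, YY#)
  ε-move, top Y: go to s0, push A → (s0, abcbcbc, AY#)
  read a, top A: go to s1, push Y → (s1, bcbcbc, YY#)
  ε-move, top Y: go to s0, push A → (s0, bcbcbc, AY#)
  read b, top A: go to s1, push AX → (s1, cbcbc, AXY#)
  read c, top A: go to s1, push ε → (s1, bcbc, XY#)
  read b, top X: go to s0, push ε → (s0, cbc, Y#)
  read c, top Y: go to s0, push ε → (s0, bc, #)
  ε-move, top #: go to s0, push Y# → (s0, bc, Y#)
  read b, top Y: go to s0, push AY → (s0, c, AY#)
  read c, top A: go to s1, push ε → (s1, ε, Y#)
  ε-move, top Y: go to s0, push A → (s0, ε, A#)
All input consumed in state s0 with stack A#.

A#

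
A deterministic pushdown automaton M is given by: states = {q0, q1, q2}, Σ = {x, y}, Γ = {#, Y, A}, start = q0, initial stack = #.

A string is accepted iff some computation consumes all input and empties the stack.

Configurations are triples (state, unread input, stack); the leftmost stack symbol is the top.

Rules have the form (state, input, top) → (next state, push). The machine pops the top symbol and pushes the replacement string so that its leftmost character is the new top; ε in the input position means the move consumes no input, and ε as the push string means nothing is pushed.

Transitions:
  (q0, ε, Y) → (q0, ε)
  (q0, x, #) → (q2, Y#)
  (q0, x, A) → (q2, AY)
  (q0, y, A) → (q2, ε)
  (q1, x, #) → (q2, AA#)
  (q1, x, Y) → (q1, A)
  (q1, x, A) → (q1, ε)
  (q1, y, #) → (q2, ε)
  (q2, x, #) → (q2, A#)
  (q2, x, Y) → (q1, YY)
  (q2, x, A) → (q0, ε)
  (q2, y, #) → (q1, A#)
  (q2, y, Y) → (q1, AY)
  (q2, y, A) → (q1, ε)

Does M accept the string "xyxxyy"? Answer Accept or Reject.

Reject

(q0, xyxxyy, #) ⊢ (q2, yxxyy, Y#) ⊢ (q1, xxyy, AY#) ⊢ (q1, xyy, Y#) ⊢ (q1, yy, A#)
No transition applies at (q1, yy, A#); input not fully consumed.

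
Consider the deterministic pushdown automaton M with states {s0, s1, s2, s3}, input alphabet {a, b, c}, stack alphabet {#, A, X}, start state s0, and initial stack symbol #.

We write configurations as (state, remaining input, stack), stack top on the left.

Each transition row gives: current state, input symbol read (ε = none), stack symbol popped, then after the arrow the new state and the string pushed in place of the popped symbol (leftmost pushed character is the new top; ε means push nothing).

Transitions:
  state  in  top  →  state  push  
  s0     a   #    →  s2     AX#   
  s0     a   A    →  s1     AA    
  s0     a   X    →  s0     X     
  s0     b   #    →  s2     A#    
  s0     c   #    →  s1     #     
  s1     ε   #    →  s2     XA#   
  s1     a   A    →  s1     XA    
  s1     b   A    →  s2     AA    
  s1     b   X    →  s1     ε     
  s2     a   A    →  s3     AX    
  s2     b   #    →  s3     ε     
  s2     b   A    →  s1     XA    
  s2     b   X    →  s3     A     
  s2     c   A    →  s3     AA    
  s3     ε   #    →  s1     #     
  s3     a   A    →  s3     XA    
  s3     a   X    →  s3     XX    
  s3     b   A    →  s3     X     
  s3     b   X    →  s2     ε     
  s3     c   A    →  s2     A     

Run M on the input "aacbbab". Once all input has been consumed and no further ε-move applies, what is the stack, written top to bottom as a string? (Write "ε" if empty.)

AXX#

(s0, aacbbab, #)
  read a, top #: go to s2, push AX# → (s2, acbbab, AX#)
  read a, top A: go to s3, push AX → (s3, cbbab, AXX#)
  read c, top A: go to s2, push A → (s2, bbab, AXX#)
  read b, top A: go to s1, push XA → (s1, bab, XAXX#)
  read b, top X: go to s1, push ε → (s1, ab, AXX#)
  read a, top A: go to s1, push XA → (s1, b, XAXX#)
  read b, top X: go to s1, push ε → (s1, ε, AXX#)
All input consumed in state s1 with stack AXX#.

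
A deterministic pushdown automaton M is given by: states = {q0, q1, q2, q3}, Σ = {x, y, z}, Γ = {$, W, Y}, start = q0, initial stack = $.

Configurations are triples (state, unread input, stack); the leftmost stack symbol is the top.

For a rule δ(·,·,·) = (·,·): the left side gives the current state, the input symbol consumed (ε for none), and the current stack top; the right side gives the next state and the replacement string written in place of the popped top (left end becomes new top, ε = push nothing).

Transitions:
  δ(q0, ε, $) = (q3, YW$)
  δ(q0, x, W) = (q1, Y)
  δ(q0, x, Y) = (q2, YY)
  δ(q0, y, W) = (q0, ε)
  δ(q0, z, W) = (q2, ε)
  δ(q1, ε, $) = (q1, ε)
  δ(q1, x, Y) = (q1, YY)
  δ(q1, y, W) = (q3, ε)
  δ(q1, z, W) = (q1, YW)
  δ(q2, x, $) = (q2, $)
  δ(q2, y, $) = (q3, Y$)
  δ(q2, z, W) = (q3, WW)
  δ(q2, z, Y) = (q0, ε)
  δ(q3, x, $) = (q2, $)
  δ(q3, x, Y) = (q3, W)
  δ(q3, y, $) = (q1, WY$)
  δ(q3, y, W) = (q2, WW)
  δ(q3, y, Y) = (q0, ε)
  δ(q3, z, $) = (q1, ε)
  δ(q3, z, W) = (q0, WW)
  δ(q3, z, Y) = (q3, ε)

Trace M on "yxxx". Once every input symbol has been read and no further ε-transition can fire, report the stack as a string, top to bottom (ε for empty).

YYY$

(q0, yxxx, $)
  ε-move, top $: go to q3, push YW$ → (q3, yxxx, YW$)
  read y, top Y: go to q0, push ε → (q0, xxx, W$)
  read x, top W: go to q1, push Y → (q1, xx, Y$)
  read x, top Y: go to q1, push YY → (q1, x, YY$)
  read x, top Y: go to q1, push YY → (q1, ε, YYY$)
All input consumed in state q1 with stack YYY$.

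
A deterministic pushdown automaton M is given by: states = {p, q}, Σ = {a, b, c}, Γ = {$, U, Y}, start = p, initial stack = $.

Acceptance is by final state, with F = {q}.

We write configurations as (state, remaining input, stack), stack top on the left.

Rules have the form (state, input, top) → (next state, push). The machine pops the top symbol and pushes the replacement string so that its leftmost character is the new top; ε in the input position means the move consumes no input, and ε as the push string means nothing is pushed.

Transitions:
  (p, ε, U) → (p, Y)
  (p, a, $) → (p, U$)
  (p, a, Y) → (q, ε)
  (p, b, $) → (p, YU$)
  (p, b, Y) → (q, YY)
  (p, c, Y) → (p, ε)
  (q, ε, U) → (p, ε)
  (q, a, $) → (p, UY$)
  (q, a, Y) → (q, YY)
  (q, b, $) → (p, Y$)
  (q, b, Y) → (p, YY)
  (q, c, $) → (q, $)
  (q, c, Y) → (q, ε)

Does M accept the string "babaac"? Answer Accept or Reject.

(p, babaac, $) ⊢ (p, abaac, YU$) ⊢ (q, baac, U$) ⊢ (p, baac, $) ⊢ (p, aac, YU$) ⊢ (q, ac, U$) ⊢ (p, ac, $) ⊢ (p, c, U$) ⊢ (p, c, Y$) ⊢ (p, ε, $)
All input consumed; state p ∉ F and no further ε-move applies.

Reject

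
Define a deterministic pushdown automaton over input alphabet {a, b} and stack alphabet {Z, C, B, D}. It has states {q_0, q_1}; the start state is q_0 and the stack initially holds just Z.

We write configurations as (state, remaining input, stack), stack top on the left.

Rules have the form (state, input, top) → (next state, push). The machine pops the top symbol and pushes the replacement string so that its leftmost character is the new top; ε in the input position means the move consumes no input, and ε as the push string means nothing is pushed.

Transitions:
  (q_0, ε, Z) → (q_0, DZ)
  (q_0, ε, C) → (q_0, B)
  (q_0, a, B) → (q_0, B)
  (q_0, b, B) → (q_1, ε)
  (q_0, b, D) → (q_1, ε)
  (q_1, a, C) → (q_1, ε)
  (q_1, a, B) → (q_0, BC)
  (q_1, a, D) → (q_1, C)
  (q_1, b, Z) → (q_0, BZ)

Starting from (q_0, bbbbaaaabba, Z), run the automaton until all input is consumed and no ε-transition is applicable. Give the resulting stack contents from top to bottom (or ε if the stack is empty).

(q_0, bbbbaaaabba, Z)
  ε-move, top Z: go to q_0, push DZ → (q_0, bbbbaaaabba, DZ)
  read b, top D: go to q_1, push ε → (q_1, bbbaaaabba, Z)
  read b, top Z: go to q_0, push BZ → (q_0, bbaaaabba, BZ)
  read b, top B: go to q_1, push ε → (q_1, baaaabba, Z)
  read b, top Z: go to q_0, push BZ → (q_0, aaaabba, BZ)
  read a, top B: go to q_0, push B → (q_0, aaabba, BZ)
  read a, top B: go to q_0, push B → (q_0, aabba, BZ)
  read a, top B: go to q_0, push B → (q_0, abba, BZ)
  read a, top B: go to q_0, push B → (q_0, bba, BZ)
  read b, top B: go to q_1, push ε → (q_1, ba, Z)
  read b, top Z: go to q_0, push BZ → (q_0, a, BZ)
  read a, top B: go to q_0, push B → (q_0, ε, BZ)
All input consumed in state q_0 with stack BZ.

BZ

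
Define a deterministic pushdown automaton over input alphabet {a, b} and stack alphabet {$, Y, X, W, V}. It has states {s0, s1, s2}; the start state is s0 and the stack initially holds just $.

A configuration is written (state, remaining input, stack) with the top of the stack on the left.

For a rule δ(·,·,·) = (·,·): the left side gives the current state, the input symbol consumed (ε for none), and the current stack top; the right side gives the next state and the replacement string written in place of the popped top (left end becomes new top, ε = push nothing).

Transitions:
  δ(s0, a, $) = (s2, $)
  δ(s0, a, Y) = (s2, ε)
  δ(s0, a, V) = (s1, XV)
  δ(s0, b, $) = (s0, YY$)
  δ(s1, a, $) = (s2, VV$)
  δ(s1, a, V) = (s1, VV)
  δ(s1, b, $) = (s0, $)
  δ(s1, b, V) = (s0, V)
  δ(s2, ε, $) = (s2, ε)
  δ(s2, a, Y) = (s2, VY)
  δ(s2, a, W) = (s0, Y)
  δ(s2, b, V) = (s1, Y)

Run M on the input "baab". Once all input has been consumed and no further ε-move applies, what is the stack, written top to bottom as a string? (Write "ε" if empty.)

(s0, baab, $)
  read b, top $: go to s0, push YY$ → (s0, aab, YY$)
  read a, top Y: go to s2, push ε → (s2, ab, Y$)
  read a, top Y: go to s2, push VY → (s2, b, VY$)
  read b, top V: go to s1, push Y → (s1, ε, YY$)
All input consumed in state s1 with stack YY$.

YY$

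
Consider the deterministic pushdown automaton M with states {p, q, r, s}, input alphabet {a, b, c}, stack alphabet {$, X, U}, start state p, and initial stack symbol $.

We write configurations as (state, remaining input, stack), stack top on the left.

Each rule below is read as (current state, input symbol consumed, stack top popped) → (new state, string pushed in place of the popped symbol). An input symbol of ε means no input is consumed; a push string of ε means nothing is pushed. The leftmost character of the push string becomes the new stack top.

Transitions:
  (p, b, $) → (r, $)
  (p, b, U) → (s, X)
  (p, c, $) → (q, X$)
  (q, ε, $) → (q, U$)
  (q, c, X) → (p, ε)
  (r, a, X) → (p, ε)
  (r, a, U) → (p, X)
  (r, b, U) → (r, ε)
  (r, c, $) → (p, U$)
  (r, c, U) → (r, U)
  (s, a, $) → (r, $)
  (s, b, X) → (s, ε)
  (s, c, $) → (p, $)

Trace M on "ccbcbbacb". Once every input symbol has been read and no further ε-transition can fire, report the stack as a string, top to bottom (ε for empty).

(p, ccbcbbacb, $) ⊢ (q, cbcbbacb, X$) ⊢ (p, bcbbacb, $) ⊢ (r, cbbacb, $) ⊢ (p, bbacb, U$) ⊢ (s, bacb, X$) ⊢ (s, acb, $) ⊢ (r, cb, $) ⊢ (p, b, U$) ⊢ (s, ε, X$)
All input consumed in state s with stack X$.

X$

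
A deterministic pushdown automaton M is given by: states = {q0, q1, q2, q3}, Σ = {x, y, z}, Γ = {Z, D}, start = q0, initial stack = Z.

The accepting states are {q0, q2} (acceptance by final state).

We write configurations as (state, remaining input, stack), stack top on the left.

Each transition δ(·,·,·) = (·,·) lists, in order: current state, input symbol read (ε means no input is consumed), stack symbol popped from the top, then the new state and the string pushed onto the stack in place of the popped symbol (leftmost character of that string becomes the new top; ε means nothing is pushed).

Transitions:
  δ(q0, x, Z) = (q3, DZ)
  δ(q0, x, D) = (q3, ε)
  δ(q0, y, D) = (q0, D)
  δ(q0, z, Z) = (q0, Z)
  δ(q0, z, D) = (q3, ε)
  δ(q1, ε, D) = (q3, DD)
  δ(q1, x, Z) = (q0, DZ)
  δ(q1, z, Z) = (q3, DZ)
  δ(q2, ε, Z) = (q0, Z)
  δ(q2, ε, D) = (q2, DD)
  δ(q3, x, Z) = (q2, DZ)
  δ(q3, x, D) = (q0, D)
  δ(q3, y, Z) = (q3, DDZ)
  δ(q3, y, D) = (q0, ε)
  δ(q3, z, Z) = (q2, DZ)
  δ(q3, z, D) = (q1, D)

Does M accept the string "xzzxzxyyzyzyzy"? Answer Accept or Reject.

Reject

(q0, xzzxzxyyzyzyzy, Z)
  read x, top Z: go to q3, push DZ → (q3, zzxzxyyzyzyzy, DZ)
  read z, top D: go to q1, push D → (q1, zxzxyyzyzyzy, DZ)
  ε-move, top D: go to q3, push DD → (q3, zxzxyyzyzyzy, DDZ)
  read z, top D: go to q1, push D → (q1, xzxyyzyzyzy, DDZ)
  ε-move, top D: go to q3, push DD → (q3, xzxyyzyzyzy, DDDZ)
  read x, top D: go to q0, push D → (q0, zxyyzyzyzy, DDDZ)
  read z, top D: go to q3, push ε → (q3, xyyzyzyzy, DDZ)
  read x, top D: go to q0, push D → (q0, yyzyzyzy, DDZ)
  read y, top D: go to q0, push D → (q0, yzyzyzy, DDZ)
  read y, top D: go to q0, push D → (q0, zyzyzy, DDZ)
  read z, top D: go to q3, push ε → (q3, yzyzy, DZ)
  read y, top D: go to q0, push ε → (q0, zyzy, Z)
  read z, top Z: go to q0, push Z → (q0, yzy, Z)
No transition applies at (q0, yzy, Z); input not fully consumed.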